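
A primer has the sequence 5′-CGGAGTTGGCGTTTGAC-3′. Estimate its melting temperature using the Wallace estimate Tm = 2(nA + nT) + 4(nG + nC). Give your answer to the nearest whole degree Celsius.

Base counts: A=2, T=5, G=7, C=3 (length 17).
Tm = 2·(2+5) + 4·(7+3) = 2·7 + 4·10 = 14 + 40 = 54°C.

54°C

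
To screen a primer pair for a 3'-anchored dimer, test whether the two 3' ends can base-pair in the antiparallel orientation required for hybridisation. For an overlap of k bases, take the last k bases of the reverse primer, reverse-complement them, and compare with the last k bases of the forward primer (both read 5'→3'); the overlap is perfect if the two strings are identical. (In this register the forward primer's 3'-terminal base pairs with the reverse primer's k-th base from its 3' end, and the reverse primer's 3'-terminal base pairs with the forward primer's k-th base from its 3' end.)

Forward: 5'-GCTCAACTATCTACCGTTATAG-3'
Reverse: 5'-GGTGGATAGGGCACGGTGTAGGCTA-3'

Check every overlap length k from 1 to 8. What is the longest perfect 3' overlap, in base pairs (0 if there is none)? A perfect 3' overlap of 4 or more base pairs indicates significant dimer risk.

Last 8 bases (5'→3') — forward …CGTTATAG, reverse …GTAGGCTA.
Reverse complement of the reverse primer's last 8 bases: TAGCCTAC; its first k bases are the reverse complement of the reverse primer's last k bases, so a perfect k-base overlap needs the forward primer's last k bases to equal them.
Comparing (forward last k vs required): k=1: G vs T ✗; k=2: AG vs TA ✗; k=3: TAG vs TAG ✓; k=4: ATAG vs TAGC ✗; k=5: TATAG vs TAGCC ✗; k=6: TTATAG vs TAGCCT ✗; k=7: GTTATAG vs TAGCCTA ✗; k=8: CGTTATAG vs TAGCCTAC ✗.
Only k = 3 is perfect, so the longest perfect 3' overlap is 3.

Longest perfect overlap: 3 complementary base pairs; below the dimer-risk threshold (threshold 4).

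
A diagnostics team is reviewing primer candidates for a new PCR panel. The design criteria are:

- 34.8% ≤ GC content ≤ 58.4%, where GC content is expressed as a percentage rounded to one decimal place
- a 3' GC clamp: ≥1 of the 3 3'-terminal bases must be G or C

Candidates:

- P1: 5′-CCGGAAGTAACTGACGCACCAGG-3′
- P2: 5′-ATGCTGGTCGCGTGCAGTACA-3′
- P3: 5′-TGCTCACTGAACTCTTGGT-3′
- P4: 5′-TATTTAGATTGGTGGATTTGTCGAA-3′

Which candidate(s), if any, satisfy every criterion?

P1 (23 nt, A=7 T=2 G=7 C=7): GC 14/23 = 60.9%, outside 34.8–58.4% ✗; 3' end AGG has 2 G/C ✓ — fails.
P2 (21 nt, A=4 T=5 G=7 C=5): GC 12/21 = 57.1% ✓; 3' end ACA has 1 G/C ✓ — passes.
P3 (19 nt, A=3 T=7 G=4 C=5): GC 9/19 = 47.4% ✓; 3' end GGT has 2 G/C ✓ — passes.
P4 (25 nt, A=6 T=11 G=7 C=1): GC 8/25 = 32.0%, outside 34.8–58.4% ✗; 3' end GAA has 1 G/C ✓ — fails.

P2 and P3.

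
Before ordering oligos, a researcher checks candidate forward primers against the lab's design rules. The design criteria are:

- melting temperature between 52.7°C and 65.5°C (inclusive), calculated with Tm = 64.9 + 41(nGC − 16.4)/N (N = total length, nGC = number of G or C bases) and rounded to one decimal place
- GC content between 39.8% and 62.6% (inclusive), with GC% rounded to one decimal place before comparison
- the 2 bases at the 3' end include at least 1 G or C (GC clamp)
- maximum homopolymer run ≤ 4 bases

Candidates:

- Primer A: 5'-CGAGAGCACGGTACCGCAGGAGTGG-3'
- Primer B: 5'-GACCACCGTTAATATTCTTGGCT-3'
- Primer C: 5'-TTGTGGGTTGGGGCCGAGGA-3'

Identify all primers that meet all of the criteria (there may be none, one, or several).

Primer A (25 nt, A=6 T=2 G=11 C=6): Tm = 64.9 + 41·(17 − 16.4)/25 = 65.9°C, outside 52.7–65.5°C ✗; GC 17/25 = 68.0%, outside 39.8–62.6% ✗; 3' end GG has 2 G/C ✓; longest run = 2 ✓ — fails.
Primer B (23 nt, A=5 T=8 G=4 C=6): Tm = 64.9 + 41·(10 − 16.4)/23 = 53.5°C ✓; GC 10/23 = 43.5% ✓; 3' end CT has 1 G/C ✓; longest run = 2 ✓ — passes.
Primer C (20 nt, A=2 T=5 G=11 C=2): Tm = 64.9 + 41·(13 − 16.4)/20 = 57.9°C ✓; GC 13/20 = 65.0%, outside 39.8–62.6% ✗; 3' end GA has 1 G/C ✓; longest run = 4 ✓ — fails.

Primer B only.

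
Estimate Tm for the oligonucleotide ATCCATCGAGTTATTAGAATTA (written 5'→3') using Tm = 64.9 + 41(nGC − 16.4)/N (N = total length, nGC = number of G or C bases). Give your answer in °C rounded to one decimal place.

45.5°C

Base counts: A=8, T=8, G=3, C=3; G+C = 6, N = 22.
Tm = 64.9 + 41·(6 − 16.4)/22 = 64.9 + -426.40/22 = 45.5°C.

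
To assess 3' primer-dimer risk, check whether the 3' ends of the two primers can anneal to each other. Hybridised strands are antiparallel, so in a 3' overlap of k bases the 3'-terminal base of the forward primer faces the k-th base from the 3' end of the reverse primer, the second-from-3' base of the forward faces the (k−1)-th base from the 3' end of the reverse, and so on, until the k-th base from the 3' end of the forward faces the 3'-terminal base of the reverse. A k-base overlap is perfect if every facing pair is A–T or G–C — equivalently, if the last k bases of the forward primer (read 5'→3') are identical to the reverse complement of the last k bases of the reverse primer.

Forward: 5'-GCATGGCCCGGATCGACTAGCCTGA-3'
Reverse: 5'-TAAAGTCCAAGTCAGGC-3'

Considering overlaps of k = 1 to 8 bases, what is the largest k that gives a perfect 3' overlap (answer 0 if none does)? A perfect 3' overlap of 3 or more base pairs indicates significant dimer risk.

Last 8 bases (5'→3') — forward …TAGCCTGA, reverse …AGTCAGGC.
Reverse complement of the reverse primer's last 8 bases: GCCTGACT; its first k bases are the reverse complement of the reverse primer's last k bases, so a perfect k-base overlap needs the forward primer's last k bases to equal them.
Comparing (forward last k vs required): k=1: A vs G ✗; k=2: GA vs GC ✗; k=3: TGA vs GCC ✗; k=4: CTGA vs GCCT ✗; k=5: CCTGA vs GCCTG ✗; k=6: GCCTGA vs GCCTGA ✓; k=7: AGCCTGA vs GCCTGAC ✗; k=8: TAGCCTGA vs GCCTGACT ✗.
Only k = 6 is perfect, so the longest perfect 3' overlap is 6.

Longest perfect overlap: 6 complementary base pairs; significant dimer risk (threshold 3).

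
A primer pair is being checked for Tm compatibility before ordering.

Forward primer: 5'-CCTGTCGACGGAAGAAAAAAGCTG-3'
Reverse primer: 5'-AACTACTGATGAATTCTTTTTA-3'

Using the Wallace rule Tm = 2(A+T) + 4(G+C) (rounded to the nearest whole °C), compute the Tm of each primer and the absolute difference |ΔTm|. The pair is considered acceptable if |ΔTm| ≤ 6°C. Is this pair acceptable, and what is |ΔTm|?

Forward: A=9 T=3 G=7 C=5 → Tm = 2·12 + 4·12 = 72°C.
Reverse: A=7 T=10 G=2 C=3 → Tm = 2·17 + 4·5 = 54°C.
|ΔTm| = |72 − 54| = 18°C, > 6°C.

|ΔTm| = 18°C; the pair is not acceptable.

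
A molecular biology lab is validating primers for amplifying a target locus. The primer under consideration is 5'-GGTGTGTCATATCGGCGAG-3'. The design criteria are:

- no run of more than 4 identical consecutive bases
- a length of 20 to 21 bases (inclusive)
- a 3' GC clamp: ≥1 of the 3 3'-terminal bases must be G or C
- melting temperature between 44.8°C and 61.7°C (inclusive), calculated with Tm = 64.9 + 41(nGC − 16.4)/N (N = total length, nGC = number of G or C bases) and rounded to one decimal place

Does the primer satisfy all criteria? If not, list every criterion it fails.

Fails: length.

Base counts: A=3, T=5, G=8, C=3 (length 19).
homopolymer run: longest run = 2 ✓
length: length 19, outside 20–21 ✗
GC clamp: 3' end GAG has 2 G/C ✓
Tm: Tm = 64.9 + 41·(11 − 16.4)/19 = 53.2°C ✓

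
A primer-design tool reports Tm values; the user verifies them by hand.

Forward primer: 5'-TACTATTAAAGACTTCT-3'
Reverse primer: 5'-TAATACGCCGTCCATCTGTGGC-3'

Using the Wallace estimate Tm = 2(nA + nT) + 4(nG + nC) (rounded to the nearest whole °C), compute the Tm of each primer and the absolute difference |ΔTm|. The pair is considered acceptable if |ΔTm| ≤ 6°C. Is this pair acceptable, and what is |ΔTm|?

|ΔTm| = 26°C; the pair is not acceptable.

Forward: A=6 T=7 G=1 C=3 → Tm = 2·13 + 4·4 = 42°C.
Reverse: A=4 T=6 G=5 C=7 → Tm = 2·10 + 4·12 = 68°C.
|ΔTm| = |42 − 68| = 26°C, > 6°C.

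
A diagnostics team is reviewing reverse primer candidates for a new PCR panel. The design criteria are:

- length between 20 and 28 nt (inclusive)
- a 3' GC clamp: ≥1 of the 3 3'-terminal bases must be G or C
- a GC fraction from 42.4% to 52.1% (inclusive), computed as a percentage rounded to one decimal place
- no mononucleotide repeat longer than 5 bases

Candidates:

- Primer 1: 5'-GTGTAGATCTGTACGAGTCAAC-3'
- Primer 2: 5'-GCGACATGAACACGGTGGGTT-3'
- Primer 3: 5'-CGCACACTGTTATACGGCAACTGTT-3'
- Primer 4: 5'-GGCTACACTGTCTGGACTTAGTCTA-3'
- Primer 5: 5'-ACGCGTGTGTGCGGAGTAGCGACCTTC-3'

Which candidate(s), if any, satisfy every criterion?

Primer 1, Primer 3 and Primer 4.

Primer 1 (22 nt, A=6 T=6 G=6 C=4): length 22 ✓; 3' end AAC has 1 G/C ✓; GC 10/22 = 45.5% ✓; longest run = 2 ✓ — passes.
Primer 2 (21 nt, A=5 T=4 G=8 C=4): length 21 ✓; 3' end GTT has 1 G/C ✓; GC 12/21 = 57.1%, outside 42.4–52.1% ✗; longest run = 3 ✓ — fails.
Primer 3 (25 nt, A=6 T=7 G=5 C=7): length 25 ✓; 3' end GTT has 1 G/C ✓; GC 12/25 = 48.0% ✓; longest run = 2 ✓ — passes.
Primer 4 (25 nt, A=5 T=8 G=6 C=6): length 25 ✓; 3' end CTA has 1 G/C ✓; GC 12/25 = 48.0% ✓; longest run = 2 ✓ — passes.
Primer 5 (27 nt, A=4 T=6 G=10 C=7): length 27 ✓; 3' end TTC has 1 G/C ✓; GC 17/27 = 63.0%, outside 42.4–52.1% ✗; longest run = 2 ✓ — fails.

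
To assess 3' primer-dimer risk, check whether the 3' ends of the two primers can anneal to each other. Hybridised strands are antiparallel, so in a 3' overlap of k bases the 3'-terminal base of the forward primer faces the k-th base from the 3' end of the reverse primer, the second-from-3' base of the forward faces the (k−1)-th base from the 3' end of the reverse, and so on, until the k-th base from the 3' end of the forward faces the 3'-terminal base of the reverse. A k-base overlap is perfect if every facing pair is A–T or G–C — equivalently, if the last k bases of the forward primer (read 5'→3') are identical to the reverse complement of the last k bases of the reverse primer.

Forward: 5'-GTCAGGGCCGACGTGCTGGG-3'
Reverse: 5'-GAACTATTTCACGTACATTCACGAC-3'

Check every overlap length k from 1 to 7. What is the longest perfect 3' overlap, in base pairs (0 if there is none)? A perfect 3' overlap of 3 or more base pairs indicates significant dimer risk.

Longest perfect overlap: 1 complementary base pair; below the dimer-risk threshold (threshold 3).

Last 7 bases (5'→3') — forward …TGCTGGG, reverse …TCACGAC.
Reverse complement of the reverse primer's last 7 bases: GTCGTGA; its first k bases are the reverse complement of the reverse primer's last k bases, so a perfect k-base overlap needs the forward primer's last k bases to equal them.
Comparing (forward last k vs required): k=1: G vs G ✓; k=2: GG vs GT ✗; k=3: GGG vs GTC ✗; k=4: TGGG vs GTCG ✗; k=5: CTGGG vs GTCGT ✗; k=6: GCTGGG vs GTCGTG ✗; k=7: TGCTGGG vs GTCGTGA ✗.
Only k = 1 is perfect, so the longest perfect 3' overlap is 1.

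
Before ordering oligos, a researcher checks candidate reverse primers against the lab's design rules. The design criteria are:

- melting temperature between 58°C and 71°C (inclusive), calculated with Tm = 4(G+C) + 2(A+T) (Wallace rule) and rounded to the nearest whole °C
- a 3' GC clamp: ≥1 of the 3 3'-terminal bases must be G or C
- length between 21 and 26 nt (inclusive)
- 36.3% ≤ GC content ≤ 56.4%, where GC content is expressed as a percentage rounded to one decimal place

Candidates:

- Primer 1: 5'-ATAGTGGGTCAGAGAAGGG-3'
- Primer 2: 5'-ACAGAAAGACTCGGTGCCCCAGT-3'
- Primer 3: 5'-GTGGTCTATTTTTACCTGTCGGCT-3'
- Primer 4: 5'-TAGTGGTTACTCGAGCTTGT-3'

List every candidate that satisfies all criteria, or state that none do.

Primer 3 only.

Primer 1 (19 nt, A=6 T=3 G=9 C=1): Tm = 2·9 + 4·10 = 58°C ✓; 3' end GGG has 3 G/C ✓; length 19, outside 21–26 ✗; GC 10/19 = 52.6% ✓ — fails.
Primer 2 (23 nt, A=7 T=3 G=6 C=7): Tm = 2·10 + 4·13 = 72°C, outside 58–71°C ✗; 3' end AGT has 1 G/C ✓; length 23 ✓; GC 13/23 = 56.5%, outside 36.3–56.4% ✗ — fails.
Primer 3 (24 nt, A=2 T=11 G=6 C=5): Tm = 2·13 + 4·11 = 70°C ✓; 3' end GCT has 2 G/C ✓; length 24 ✓; GC 11/24 = 45.8% ✓ — passes.
Primer 4 (20 nt, A=3 T=8 G=6 C=3): Tm = 2·11 + 4·9 = 58°C ✓; 3' end TGT has 1 G/C ✓; length 20, outside 21–26 ✗; GC 9/20 = 45.0% ✓ — fails.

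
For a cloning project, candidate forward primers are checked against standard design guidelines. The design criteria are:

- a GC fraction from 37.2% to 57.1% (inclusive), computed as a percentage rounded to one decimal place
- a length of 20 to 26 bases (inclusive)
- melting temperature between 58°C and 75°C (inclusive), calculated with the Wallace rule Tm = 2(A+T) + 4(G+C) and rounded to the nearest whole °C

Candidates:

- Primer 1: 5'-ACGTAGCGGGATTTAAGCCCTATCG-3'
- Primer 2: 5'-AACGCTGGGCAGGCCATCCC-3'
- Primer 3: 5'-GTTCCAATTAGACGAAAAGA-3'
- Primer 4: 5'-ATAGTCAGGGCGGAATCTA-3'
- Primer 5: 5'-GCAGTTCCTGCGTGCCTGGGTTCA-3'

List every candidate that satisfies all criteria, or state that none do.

None of the candidates satisfy all criteria.

Primer 1 (25 nt, A=6 T=6 G=7 C=6): GC 13/25 = 52.0% ✓; length 25 ✓; Tm = 2·12 + 4·13 = 76°C, outside 58–75°C ✗ — fails.
Primer 2 (20 nt, A=4 T=2 G=6 C=8): GC 14/20 = 70.0%, outside 37.2–57.1% ✗; length 20 ✓; Tm = 2·6 + 4·14 = 68°C ✓ — fails.
Primer 3 (20 nt, A=9 T=4 G=4 C=3): GC 7/20 = 35.0%, outside 37.2–57.1% ✗; length 20 ✓; Tm = 2·13 + 4·7 = 54°C, outside 58–75°C ✗ — fails.
Primer 4 (19 nt, A=6 T=4 G=6 C=3): GC 9/19 = 47.4% ✓; length 19, outside 20–26 ✗; Tm = 2·10 + 4·9 = 56°C, outside 58–75°C ✗ — fails.
Primer 5 (24 nt, A=2 T=7 G=8 C=7): GC 15/24 = 62.5%, outside 37.2–57.1% ✗; length 24 ✓; Tm = 2·9 + 4·15 = 78°C, outside 58–75°C ✗ — fails.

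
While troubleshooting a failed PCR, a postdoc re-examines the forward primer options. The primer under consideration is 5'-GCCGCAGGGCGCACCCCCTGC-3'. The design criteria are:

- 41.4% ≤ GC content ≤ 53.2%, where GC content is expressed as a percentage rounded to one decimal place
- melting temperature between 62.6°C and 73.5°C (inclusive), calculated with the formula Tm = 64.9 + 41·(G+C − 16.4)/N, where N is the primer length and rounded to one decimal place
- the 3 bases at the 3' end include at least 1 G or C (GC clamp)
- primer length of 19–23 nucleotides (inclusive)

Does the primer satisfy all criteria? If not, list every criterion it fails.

Base counts: A=2, T=1, G=7, C=11 (length 21).
GC content: GC 18/21 = 85.7%, outside 41.4–53.2% ✗
Tm: Tm = 64.9 + 41·(18 − 16.4)/21 = 68.0°C ✓
GC clamp: 3' end TGC has 2 G/C ✓
length: length 21 ✓

Fails: GC content.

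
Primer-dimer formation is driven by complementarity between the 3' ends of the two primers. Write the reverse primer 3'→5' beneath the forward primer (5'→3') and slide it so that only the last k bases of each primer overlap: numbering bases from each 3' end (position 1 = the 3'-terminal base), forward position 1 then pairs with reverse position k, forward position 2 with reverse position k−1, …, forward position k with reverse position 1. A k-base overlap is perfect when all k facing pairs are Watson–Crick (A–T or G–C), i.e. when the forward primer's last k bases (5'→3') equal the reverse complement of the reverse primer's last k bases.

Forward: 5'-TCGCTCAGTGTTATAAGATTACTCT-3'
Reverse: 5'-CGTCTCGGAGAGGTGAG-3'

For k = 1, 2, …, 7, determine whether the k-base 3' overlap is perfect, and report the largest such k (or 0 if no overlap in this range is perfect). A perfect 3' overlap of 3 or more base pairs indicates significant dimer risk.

Last 7 bases (5'→3') — forward …TTACTCT, reverse …AGGTGAG.
Reverse complement of the reverse primer's last 7 bases: CTCACCT; its first k bases are the reverse complement of the reverse primer's last k bases, so a perfect k-base overlap needs the forward primer's last k bases to equal them.
Comparing (forward last k vs required): k=1: T vs C ✗; k=2: CT vs CT ✓; k=3: TCT vs CTC ✗; k=4: CTCT vs CTCA ✗; k=5: ACTCT vs CTCAC ✗; k=6: TACTCT vs CTCACC ✗; k=7: TTACTCT vs CTCACCT ✗.
Only k = 2 is perfect, so the longest perfect 3' overlap is 2.

Longest perfect overlap: 2 complementary base pairs; below the dimer-risk threshold (threshold 3).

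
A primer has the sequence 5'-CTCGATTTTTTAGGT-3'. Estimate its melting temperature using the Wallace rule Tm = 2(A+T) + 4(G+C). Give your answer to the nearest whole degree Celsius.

Base counts: A=2, T=8, G=3, C=2 (length 15).
Tm = 2·(2+8) + 4·(3+2) = 2·10 + 4·5 = 20 + 20 = 40°C.

40°C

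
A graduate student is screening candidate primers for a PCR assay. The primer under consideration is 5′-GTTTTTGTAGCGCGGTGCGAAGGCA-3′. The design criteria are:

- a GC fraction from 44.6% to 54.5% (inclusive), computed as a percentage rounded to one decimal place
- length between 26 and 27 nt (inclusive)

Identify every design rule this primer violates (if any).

Base counts: A=4, T=7, G=10, C=4 (length 25).
GC content: GC 14/25 = 56.0%, outside 44.6–54.5% ✗
length: length 25, outside 26–27 ✗

Fails: GC content, length.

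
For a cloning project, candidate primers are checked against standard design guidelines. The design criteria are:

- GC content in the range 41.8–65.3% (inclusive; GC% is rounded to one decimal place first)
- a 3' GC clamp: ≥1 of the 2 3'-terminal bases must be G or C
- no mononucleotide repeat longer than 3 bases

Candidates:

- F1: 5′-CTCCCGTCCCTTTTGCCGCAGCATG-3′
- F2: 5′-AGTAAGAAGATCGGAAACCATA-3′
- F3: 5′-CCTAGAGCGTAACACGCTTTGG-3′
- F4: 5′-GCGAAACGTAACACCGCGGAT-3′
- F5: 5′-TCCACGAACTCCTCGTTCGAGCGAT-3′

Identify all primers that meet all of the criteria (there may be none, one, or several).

F3 only.

F1 (25 nt, A=2 T=7 G=5 C=11): GC 16/25 = 64.0% ✓; 3' end TG has 1 G/C ✓; longest run = 4, exceeds 3 ✗ — fails.
F2 (22 nt, A=11 T=3 G=5 C=3): GC 8/22 = 36.4%, outside 41.8–65.3% ✗; 3' end TA has 0 G/C, need ≥1 ✗; longest run = 3 ✓ — fails.
F3 (22 nt, A=5 T=5 G=6 C=6): GC 12/22 = 54.5% ✓; 3' end GG has 2 G/C ✓; longest run = 3 ✓ — passes.
F4 (21 nt, A=7 T=2 G=6 C=6): GC 12/21 = 57.1% ✓; 3' end AT has 0 G/C, need ≥1 ✗; longest run = 3 ✓ — fails.
F5 (25 nt, A=5 T=6 G=5 C=9): GC 14/25 = 56.0% ✓; 3' end AT has 0 G/C, need ≥1 ✗; longest run = 2 ✓ — fails.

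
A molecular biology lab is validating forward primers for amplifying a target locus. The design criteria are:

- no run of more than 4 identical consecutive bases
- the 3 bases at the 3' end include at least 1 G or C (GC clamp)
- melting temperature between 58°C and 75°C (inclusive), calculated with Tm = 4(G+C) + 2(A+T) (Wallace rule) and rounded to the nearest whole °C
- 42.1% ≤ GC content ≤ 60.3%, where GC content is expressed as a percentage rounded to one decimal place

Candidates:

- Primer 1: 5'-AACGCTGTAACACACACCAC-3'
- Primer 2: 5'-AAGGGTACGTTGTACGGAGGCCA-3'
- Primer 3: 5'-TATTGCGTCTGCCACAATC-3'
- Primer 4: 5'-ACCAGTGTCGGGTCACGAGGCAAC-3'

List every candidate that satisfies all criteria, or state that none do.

Primer 1 (20 nt, A=8 T=2 G=2 C=8): longest run = 2 ✓; 3' end CAC has 2 G/C ✓; Tm = 2·10 + 4·10 = 60°C ✓; GC 10/20 = 50.0% ✓ — passes.
Primer 2 (23 nt, A=6 T=4 G=9 C=4): longest run = 3 ✓; 3' end CCA has 2 G/C ✓; Tm = 2·10 + 4·13 = 72°C ✓; GC 13/23 = 56.5% ✓ — passes.
Primer 3 (19 nt, A=4 T=6 G=3 C=6): longest run = 2 ✓; 3' end ATC has 1 G/C ✓; Tm = 2·10 + 4·9 = 56°C, outside 58–75°C ✗; GC 9/19 = 47.4% ✓ — fails.
Primer 4 (24 nt, A=6 T=3 G=8 C=7): longest run = 3 ✓; 3' end AAC has 1 G/C ✓; Tm = 2·9 + 4·15 = 78°C, outside 58–75°C ✗; GC 15/24 = 62.5%, outside 42.1–60.3% ✗ — fails.

Primer 1 and Primer 2.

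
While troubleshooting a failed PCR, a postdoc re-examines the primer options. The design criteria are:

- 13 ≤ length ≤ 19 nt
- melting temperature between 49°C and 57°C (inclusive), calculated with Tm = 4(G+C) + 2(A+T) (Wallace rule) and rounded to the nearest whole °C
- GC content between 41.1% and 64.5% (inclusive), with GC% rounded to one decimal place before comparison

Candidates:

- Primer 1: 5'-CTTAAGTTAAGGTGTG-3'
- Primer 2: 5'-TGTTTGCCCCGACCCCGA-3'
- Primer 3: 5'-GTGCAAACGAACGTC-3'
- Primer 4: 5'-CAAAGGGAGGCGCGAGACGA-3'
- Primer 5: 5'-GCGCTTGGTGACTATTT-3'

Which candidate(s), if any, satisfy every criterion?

Primer 1 (16 nt, A=4 T=6 G=5 C=1): length 16 ✓; Tm = 2·10 + 4·6 = 44°C, outside 49–57°C ✗; GC 6/16 = 37.5%, outside 41.1–64.5% ✗ — fails.
Primer 2 (18 nt, A=2 T=4 G=4 C=8): length 18 ✓; Tm = 2·6 + 4·12 = 60°C, outside 49–57°C ✗; GC 12/18 = 66.7%, outside 41.1–64.5% ✗ — fails.
Primer 3 (15 nt, A=5 T=2 G=4 C=4): length 15 ✓; Tm = 2·7 + 4·8 = 46°C, outside 49–57°C ✗; GC 8/15 = 53.3% ✓ — fails.
Primer 4 (20 nt, A=7 T=0 G=9 C=4): length 20, outside 13–19 ✗; Tm = 2·7 + 4·13 = 66°C, outside 49–57°C ✗; GC 13/20 = 65.0%, outside 41.1–64.5% ✗ — fails.
Primer 5 (17 nt, A=2 T=7 G=5 C=3): length 17 ✓; Tm = 2·9 + 4·8 = 50°C ✓; GC 8/17 = 47.1% ✓ — passes.

Primer 5 only.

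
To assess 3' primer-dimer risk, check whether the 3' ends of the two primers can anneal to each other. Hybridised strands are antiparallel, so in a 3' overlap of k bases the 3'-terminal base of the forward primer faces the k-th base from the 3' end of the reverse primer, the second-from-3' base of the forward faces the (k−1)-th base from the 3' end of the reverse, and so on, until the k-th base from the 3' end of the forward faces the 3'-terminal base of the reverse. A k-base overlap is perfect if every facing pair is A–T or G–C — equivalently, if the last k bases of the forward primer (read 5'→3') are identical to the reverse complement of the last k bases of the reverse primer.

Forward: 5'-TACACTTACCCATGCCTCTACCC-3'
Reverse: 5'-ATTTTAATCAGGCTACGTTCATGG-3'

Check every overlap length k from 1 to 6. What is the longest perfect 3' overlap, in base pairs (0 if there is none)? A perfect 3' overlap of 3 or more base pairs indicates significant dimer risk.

Last 6 bases (5'→3') — forward …CTACCC, reverse …TCATGG.
Reverse complement of the reverse primer's last 6 bases: CCATGA; its first k bases are the reverse complement of the reverse primer's last k bases, so a perfect k-base overlap needs the forward primer's last k bases to equal them.
Comparing (forward last k vs required): k=1: C vs C ✓; k=2: CC vs CC ✓; k=3: CCC vs CCA ✗; k=4: ACCC vs CCAT ✗; k=5: TACCC vs CCATG ✗; k=6: CTACCC vs CCATGA ✗.
Perfect overlaps at k = 1, 2; the largest is 2.

Longest perfect overlap: 2 complementary base pairs; below the dimer-risk threshold (threshold 3).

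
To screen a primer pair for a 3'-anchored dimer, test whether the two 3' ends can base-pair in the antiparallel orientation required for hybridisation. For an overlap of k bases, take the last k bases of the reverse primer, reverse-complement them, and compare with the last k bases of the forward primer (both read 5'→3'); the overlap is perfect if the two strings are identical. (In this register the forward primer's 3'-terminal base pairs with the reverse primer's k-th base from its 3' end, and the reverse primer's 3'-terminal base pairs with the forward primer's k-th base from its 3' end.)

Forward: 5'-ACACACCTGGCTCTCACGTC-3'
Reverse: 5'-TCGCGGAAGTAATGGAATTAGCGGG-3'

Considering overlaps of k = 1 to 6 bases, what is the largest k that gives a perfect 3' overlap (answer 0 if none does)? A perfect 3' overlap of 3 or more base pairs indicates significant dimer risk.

Last 6 bases (5'→3') — forward …CACGTC, reverse …AGCGGG.
Reverse complement of the reverse primer's last 6 bases: CCCGCT; its first k bases are the reverse complement of the reverse primer's last k bases, so a perfect k-base overlap needs the forward primer's last k bases to equal them.
Comparing (forward last k vs required): k=1: C vs C ✓; k=2: TC vs CC ✗; k=3: GTC vs CCC ✗; k=4: CGTC vs CCCG ✗; k=5: ACGTC vs CCCGC ✗; k=6: CACGTC vs CCCGCT ✗.
Only k = 1 is perfect, so the longest perfect 3' overlap is 1.

Longest perfect overlap: 1 complementary base pair; below the dimer-risk threshold (threshold 3).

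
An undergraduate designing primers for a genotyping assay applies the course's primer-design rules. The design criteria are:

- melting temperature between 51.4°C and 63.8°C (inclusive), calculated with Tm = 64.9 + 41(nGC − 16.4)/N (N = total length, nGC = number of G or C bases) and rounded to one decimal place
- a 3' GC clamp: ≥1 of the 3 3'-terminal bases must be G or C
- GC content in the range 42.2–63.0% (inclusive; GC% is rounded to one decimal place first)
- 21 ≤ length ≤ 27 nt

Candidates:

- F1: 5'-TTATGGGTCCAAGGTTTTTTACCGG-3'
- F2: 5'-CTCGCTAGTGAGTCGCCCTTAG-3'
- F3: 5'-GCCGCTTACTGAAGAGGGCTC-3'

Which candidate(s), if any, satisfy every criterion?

F1 (25 nt, A=4 T=10 G=7 C=4): Tm = 64.9 + 41·(11 − 16.4)/25 = 56.0°C ✓; 3' end CGG has 3 G/C ✓; GC 11/25 = 44.0% ✓; length 25 ✓ — passes.
F2 (22 nt, A=3 T=6 G=6 C=7): Tm = 64.9 + 41·(13 − 16.4)/22 = 58.6°C ✓; 3' end TAG has 1 G/C ✓; GC 13/22 = 59.1% ✓; length 22 ✓ — passes.
F3 (21 nt, A=4 T=4 G=7 C=6): Tm = 64.9 + 41·(13 − 16.4)/21 = 58.3°C ✓; 3' end CTC has 2 G/C ✓; GC 13/21 = 61.9% ✓; length 21 ✓ — passes.

F1, F2 and F3.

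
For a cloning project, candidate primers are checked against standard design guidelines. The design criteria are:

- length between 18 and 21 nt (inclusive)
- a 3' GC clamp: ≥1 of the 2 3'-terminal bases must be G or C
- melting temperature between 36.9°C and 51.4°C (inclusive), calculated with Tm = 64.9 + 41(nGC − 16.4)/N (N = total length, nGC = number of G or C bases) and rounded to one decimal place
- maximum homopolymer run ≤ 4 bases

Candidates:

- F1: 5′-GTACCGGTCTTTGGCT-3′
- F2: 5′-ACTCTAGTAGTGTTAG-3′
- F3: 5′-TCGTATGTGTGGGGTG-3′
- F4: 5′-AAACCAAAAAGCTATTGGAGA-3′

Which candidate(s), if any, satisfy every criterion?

None of the candidates satisfy all criteria.

F1 (16 nt, A=1 T=6 G=5 C=4): length 16, outside 18–21 ✗; 3' end CT has 1 G/C ✓; Tm = 64.9 + 41·(9 − 16.4)/16 = 45.9°C ✓; longest run = 3 ✓ — fails.
F2 (16 nt, A=4 T=6 G=4 C=2): length 16, outside 18–21 ✗; 3' end AG has 1 G/C ✓; Tm = 64.9 + 41·(6 − 16.4)/16 = 38.3°C ✓; longest run = 2 ✓ — fails.
F3 (16 nt, A=1 T=6 G=8 C=1): length 16, outside 18–21 ✗; 3' end TG has 1 G/C ✓; Tm = 64.9 + 41·(9 − 16.4)/16 = 45.9°C ✓; longest run = 4 ✓ — fails.
F4 (21 nt, A=11 T=3 G=4 C=3): length 21 ✓; 3' end GA has 1 G/C ✓; Tm = 64.9 + 41·(7 − 16.4)/21 = 46.5°C ✓; longest run = 5, exceeds 4 ✗ — fails.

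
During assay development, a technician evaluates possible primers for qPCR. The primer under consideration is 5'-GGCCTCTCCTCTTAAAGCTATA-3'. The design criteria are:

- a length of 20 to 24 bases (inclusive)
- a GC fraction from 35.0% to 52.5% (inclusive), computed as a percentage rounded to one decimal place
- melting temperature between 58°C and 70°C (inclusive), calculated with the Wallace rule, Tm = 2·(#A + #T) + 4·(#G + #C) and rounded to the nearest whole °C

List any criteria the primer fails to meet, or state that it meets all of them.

Base counts: A=5, T=7, G=3, C=7 (length 22).
length: length 22 ✓
GC content: GC 10/22 = 45.5% ✓
Tm: Tm = 2·12 + 4·10 = 64°C ✓

Meets all criteria.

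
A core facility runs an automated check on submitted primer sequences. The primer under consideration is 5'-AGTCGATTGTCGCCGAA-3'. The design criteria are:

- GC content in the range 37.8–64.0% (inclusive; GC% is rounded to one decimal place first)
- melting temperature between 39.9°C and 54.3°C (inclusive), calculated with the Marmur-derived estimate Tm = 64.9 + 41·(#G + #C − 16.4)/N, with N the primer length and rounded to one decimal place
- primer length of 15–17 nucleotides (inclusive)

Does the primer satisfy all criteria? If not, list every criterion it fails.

Base counts: A=4, T=4, G=5, C=4 (length 17).
GC content: GC 9/17 = 52.9% ✓
Tm: Tm = 64.9 + 41·(9 − 16.4)/17 = 47.1°C ✓
length: length 17 ✓

Meets all criteria.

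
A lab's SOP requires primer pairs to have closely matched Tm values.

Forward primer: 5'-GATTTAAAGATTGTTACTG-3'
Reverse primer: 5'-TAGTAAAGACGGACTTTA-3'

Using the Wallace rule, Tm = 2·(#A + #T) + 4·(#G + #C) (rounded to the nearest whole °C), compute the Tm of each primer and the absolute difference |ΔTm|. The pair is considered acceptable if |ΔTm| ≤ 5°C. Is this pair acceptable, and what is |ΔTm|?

Forward: A=6 T=8 G=4 C=1 → Tm = 2·14 + 4·5 = 48°C.
Reverse: A=7 T=5 G=4 C=2 → Tm = 2·12 + 4·6 = 48°C.
|ΔTm| = |48 − 48| = 0°C, ≤ 5°C.

|ΔTm| = 0°C; the pair is acceptable.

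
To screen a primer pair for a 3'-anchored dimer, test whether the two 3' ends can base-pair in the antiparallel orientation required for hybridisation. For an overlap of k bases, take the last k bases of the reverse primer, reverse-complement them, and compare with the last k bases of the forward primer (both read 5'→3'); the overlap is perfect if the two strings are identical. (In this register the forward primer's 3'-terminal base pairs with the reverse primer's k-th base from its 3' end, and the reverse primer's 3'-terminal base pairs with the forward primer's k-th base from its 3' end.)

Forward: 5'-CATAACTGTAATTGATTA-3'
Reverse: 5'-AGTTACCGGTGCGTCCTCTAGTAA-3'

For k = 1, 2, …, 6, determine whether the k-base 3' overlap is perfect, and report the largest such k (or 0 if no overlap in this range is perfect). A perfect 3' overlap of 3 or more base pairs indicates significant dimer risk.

Last 6 bases (5'→3') — forward …TGATTA, reverse …TAGTAA.
Reverse complement of the reverse primer's last 6 bases: TTACTA; its first k bases are the reverse complement of the reverse primer's last k bases, so a perfect k-base overlap needs the forward primer's last k bases to equal them.
Comparing (forward last k vs required): k=1: A vs T ✗; k=2: TA vs TT ✗; k=3: TTA vs TTA ✓; k=4: ATTA vs TTAC ✗; k=5: GATTA vs TTACT ✗; k=6: TGATTA vs TTACTA ✗.
Only k = 3 is perfect, so the longest perfect 3' overlap is 3.

Longest perfect overlap: 3 complementary base pairs; significant dimer risk (threshold 3).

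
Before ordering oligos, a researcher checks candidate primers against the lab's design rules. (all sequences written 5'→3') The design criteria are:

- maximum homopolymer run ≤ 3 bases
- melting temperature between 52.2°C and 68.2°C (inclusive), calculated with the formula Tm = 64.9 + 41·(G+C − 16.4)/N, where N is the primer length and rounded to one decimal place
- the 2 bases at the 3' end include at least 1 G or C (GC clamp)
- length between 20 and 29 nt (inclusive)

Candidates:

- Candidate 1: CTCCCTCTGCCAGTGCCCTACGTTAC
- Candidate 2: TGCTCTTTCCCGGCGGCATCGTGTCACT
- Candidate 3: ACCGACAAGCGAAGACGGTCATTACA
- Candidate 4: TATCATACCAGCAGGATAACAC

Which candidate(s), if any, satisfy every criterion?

Candidate 1, Candidate 2 and Candidate 3.

Candidate 1 (26 nt, A=3 T=7 G=4 C=12): longest run = 3 ✓; Tm = 64.9 + 41·(16 − 16.4)/26 = 64.3°C ✓; 3' end AC has 1 G/C ✓; length 26 ✓ — passes.
Candidate 2 (28 nt, A=2 T=9 G=7 C=10): longest run = 3 ✓; Tm = 64.9 + 41·(17 − 16.4)/28 = 65.8°C ✓; 3' end CT has 1 G/C ✓; length 28 ✓ — passes.
Candidate 3 (26 nt, A=10 T=3 G=6 C=7): longest run = 2 ✓; Tm = 64.9 + 41·(13 − 16.4)/26 = 59.5°C ✓; 3' end CA has 1 G/C ✓; length 26 ✓ — passes.
Candidate 4 (22 nt, A=9 T=4 G=3 C=6): longest run = 2 ✓; Tm = 64.9 + 41·(9 − 16.4)/22 = 51.1°C, outside 52.2–68.2°C ✗; 3' end AC has 1 G/C ✓; length 22 ✓ — fails.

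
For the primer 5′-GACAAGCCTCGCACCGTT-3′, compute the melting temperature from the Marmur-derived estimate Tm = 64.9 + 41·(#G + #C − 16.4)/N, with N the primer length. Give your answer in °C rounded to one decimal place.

52.6°C

Base counts: A=4, T=3, G=4, C=7; G+C = 11, N = 18.
Tm = 64.9 + 41·(11 − 16.4)/18 = 64.9 + -221.40/18 = 52.6°C.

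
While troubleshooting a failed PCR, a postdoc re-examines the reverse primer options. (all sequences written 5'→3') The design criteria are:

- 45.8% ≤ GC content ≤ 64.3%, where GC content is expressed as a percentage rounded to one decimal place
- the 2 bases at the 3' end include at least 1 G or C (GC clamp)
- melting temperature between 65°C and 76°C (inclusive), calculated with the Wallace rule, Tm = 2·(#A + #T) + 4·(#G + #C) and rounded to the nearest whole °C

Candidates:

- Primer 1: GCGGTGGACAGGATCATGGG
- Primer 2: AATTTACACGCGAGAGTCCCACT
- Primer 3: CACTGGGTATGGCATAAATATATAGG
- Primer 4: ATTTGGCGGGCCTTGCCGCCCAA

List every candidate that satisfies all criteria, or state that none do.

Primer 1 (20 nt, A=4 T=3 G=10 C=3): GC 13/20 = 65.0%, outside 45.8–64.3% ✗; 3' end GG has 2 G/C ✓; Tm = 2·7 + 4·13 = 66°C ✓ — fails.
Primer 2 (23 nt, A=7 T=5 G=4 C=7): GC 11/23 = 47.8% ✓; 3' end CT has 1 G/C ✓; Tm = 2·12 + 4·11 = 68°C ✓ — passes.
Primer 3 (26 nt, A=9 T=7 G=7 C=3): GC 10/26 = 38.5%, outside 45.8–64.3% ✗; 3' end GG has 2 G/C ✓; Tm = 2·16 + 4·10 = 72°C ✓ — fails.
Primer 4 (23 nt, A=3 T=5 G=7 C=8): GC 15/23 = 65.2%, outside 45.8–64.3% ✗; 3' end AA has 0 G/C, need ≥1 ✗; Tm = 2·8 + 4·15 = 76°C ✓ — fails.

Primer 2 only.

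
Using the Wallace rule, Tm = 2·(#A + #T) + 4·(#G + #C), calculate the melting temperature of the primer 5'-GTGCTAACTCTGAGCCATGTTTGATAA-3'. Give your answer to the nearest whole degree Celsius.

76°C

Base counts: A=7, T=9, G=6, C=5 (length 27).
Tm = 2·(7+9) + 4·(6+5) = 2·16 + 4·11 = 32 + 44 = 76°C.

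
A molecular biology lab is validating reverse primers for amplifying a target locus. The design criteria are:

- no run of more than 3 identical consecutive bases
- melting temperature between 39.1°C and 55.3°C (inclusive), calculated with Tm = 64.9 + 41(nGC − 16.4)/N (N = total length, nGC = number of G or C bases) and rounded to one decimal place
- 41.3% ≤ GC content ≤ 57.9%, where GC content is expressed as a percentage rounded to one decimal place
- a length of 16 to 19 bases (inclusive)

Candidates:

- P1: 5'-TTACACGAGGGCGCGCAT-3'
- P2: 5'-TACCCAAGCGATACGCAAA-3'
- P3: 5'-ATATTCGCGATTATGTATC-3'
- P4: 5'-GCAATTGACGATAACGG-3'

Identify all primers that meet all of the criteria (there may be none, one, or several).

P2 and P4.

P1 (18 nt, A=4 T=3 G=6 C=5): longest run = 3 ✓; Tm = 64.9 + 41·(11 − 16.4)/18 = 52.6°C ✓; GC 11/18 = 61.1%, outside 41.3–57.9% ✗; length 18 ✓ — fails.
P2 (19 nt, A=8 T=2 G=3 C=6): longest run = 3 ✓; Tm = 64.9 + 41·(9 − 16.4)/19 = 48.9°C ✓; GC 9/19 = 47.4% ✓; length 19 ✓ — passes.
P3 (19 nt, A=5 T=8 G=3 C=3): longest run = 2 ✓; Tm = 64.9 + 41·(6 − 16.4)/19 = 42.5°C ✓; GC 6/19 = 31.6%, outside 41.3–57.9% ✗; length 19 ✓ — fails.
P4 (17 nt, A=6 T=3 G=5 C=3): longest run = 2 ✓; Tm = 64.9 + 41·(8 − 16.4)/17 = 44.6°C ✓; GC 8/17 = 47.1% ✓; length 17 ✓ — passes.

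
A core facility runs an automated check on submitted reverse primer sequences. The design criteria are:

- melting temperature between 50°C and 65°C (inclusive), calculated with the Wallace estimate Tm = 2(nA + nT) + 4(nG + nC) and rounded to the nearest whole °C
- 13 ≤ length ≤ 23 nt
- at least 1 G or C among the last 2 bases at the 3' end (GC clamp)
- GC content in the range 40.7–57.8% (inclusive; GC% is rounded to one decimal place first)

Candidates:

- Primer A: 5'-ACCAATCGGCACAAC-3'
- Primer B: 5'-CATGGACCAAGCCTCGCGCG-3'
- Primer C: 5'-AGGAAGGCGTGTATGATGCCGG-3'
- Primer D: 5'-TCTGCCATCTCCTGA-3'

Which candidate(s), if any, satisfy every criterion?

None of the candidates satisfy all criteria.

Primer A (15 nt, A=6 T=1 G=2 C=6): Tm = 2·7 + 4·8 = 46°C, outside 50–65°C ✗; length 15 ✓; 3' end AC has 1 G/C ✓; GC 8/15 = 53.3% ✓ — fails.
Primer B (20 nt, A=4 T=2 G=6 C=8): Tm = 2·6 + 4·14 = 68°C, outside 50–65°C ✗; length 20 ✓; 3' end CG has 2 G/C ✓; GC 14/20 = 70.0%, outside 40.7–57.8% ✗ — fails.
Primer C (22 nt, A=5 T=4 G=10 C=3): Tm = 2·9 + 4·13 = 70°C, outside 50–65°C ✗; length 22 ✓; 3' end GG has 2 G/C ✓; GC 13/22 = 59.1%, outside 40.7–57.8% ✗ — fails.
Primer D (15 nt, A=2 T=5 G=2 C=6): Tm = 2·7 + 4·8 = 46°C, outside 50–65°C ✗; length 15 ✓; 3' end GA has 1 G/C ✓; GC 8/15 = 53.3% ✓ — fails.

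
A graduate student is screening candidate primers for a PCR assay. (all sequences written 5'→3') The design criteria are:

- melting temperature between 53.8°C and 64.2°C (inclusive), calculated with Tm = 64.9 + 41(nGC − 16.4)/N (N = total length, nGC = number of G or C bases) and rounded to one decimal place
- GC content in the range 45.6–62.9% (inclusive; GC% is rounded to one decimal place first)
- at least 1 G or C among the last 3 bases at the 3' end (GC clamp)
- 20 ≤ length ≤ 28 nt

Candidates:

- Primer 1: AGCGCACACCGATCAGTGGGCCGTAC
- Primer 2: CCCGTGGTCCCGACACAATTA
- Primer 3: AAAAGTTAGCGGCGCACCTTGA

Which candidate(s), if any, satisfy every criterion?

Primer 1 (26 nt, A=6 T=3 G=8 C=9): Tm = 64.9 + 41·(17 − 16.4)/26 = 65.8°C, outside 53.8–64.2°C ✗; GC 17/26 = 65.4%, outside 45.6–62.9% ✗; 3' end TAC has 1 G/C ✓; length 26 ✓ — fails.
Primer 2 (21 nt, A=5 T=4 G=4 C=8): Tm = 64.9 + 41·(12 − 16.4)/21 = 56.3°C ✓; GC 12/21 = 57.1% ✓; 3' end TTA has 0 G/C, need ≥1 ✗; length 21 ✓ — fails.
Primer 3 (22 nt, A=7 T=4 G=6 C=5): Tm = 64.9 + 41·(11 − 16.4)/22 = 54.8°C ✓; GC 11/22 = 50.0% ✓; 3' end TGA has 1 G/C ✓; length 22 ✓ — passes.

Primer 3 only.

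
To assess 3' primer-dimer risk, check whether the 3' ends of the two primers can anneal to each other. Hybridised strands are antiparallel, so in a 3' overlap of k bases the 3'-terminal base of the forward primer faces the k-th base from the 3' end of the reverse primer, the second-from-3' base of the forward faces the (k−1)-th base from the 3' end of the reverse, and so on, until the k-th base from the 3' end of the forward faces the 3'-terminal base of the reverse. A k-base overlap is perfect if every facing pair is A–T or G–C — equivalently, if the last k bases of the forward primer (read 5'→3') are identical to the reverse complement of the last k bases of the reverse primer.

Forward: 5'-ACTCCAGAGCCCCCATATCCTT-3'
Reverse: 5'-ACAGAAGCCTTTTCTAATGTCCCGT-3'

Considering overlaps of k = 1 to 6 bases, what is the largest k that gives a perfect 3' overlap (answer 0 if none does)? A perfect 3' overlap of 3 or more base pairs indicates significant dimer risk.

Last 6 bases (5'→3') — forward …ATCCTT, reverse …TCCCGT.
Reverse complement of the reverse primer's last 6 bases: ACGGGA; its first k bases are the reverse complement of the reverse primer's last k bases, so a perfect k-base overlap needs the forward primer's last k bases to equal them.
Comparing (forward last k vs required): k=1: T vs A ✗; k=2: TT vs AC ✗; k=3: CTT vs ACG ✗; k=4: CCTT vs ACGG ✗; k=5: TCCTT vs ACGGG ✗; k=6: ATCCTT vs ACGGGA ✗.
No overlap length from 1 to 6 is perfect, so the longest perfect 3' overlap is 0.

Longest perfect overlap: 0 complementary base pairs; below the dimer-risk threshold (threshold 3).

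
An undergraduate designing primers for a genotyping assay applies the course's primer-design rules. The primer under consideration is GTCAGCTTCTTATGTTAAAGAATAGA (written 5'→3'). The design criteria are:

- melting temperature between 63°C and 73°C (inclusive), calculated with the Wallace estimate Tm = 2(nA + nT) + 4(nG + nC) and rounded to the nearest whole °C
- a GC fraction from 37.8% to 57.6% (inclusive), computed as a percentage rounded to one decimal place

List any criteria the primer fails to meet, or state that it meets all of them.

Base counts: A=9, T=9, G=5, C=3 (length 26).
Tm: Tm = 2·18 + 4·8 = 68°C ✓
GC content: GC 8/26 = 30.8%, outside 37.8–57.6% ✗

Fails: GC content.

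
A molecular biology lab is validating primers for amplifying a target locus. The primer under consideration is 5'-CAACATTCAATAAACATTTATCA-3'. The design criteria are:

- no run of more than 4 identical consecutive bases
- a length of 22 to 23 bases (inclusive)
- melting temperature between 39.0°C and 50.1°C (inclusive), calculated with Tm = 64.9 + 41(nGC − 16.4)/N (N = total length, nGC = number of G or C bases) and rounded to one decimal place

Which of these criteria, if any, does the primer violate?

Meets all criteria.

Base counts: A=11, T=7, G=0, C=5 (length 23).
homopolymer run: longest run = 3 ✓
length: length 23 ✓
Tm: Tm = 64.9 + 41·(5 − 16.4)/23 = 44.6°C ✓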